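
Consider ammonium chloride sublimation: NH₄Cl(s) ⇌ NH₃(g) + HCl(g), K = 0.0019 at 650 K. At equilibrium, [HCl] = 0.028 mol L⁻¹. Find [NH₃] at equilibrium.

[NH₃] = 0.068 mol L⁻¹

(NH₄Cl is a pure solid — omitted from K.)
At equilibrium, K = [NH₃]·[HCl] = 0.0019.
([NH₃])·(0.028) = 0.0019
[NH₃] = 0.0679 = 0.068 mol L⁻¹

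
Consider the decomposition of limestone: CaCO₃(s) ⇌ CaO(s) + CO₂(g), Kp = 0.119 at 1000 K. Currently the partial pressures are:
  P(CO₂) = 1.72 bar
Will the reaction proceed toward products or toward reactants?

(CaCO₃, CaO are pure solids — omitted from Qp.)
Qp = P(CO₂) = 1.72
Qp = 1.72 > Kp = 0.119, so the reverse reaction proceeds.

to the left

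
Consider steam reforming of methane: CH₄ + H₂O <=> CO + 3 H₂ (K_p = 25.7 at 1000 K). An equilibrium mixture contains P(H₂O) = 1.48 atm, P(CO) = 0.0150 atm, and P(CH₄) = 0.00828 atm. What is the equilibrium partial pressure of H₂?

P(H₂) = 2.76 atm

At equilibrium, K_p = P(CO)·P(H₂)³ / (P(CH₄)·P(H₂O)) = 25.7.
(0.0150)·(P(H₂))³ / ((0.00828)·(1.48)) = 25.7
P(H₂)³ = 21.0 ⇒ P(H₂) = 2.76 atm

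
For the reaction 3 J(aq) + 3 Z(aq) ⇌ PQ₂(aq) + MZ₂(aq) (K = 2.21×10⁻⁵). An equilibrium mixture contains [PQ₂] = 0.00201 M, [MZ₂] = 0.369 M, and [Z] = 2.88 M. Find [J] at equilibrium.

At equilibrium, K = [PQ₂]·[MZ₂] / ([J]³·[Z]³) = 2.21×10⁻⁵.
(0.00201)·(0.369) / (([J])³·(2.88)³) = 2.21×10⁻⁵
[J]³ = 1.40 ⇒ [J] = 1.12 M

[J] = 1.12 M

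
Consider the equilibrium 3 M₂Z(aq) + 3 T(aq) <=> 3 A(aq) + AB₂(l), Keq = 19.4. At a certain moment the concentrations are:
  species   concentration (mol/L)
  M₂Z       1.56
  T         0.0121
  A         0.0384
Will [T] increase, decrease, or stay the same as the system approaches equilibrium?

(AB₂ is a pure liquid — omitted from Q.)
Q = [A]³ / ([M₂Z]³·[T]³) = (0.0384)³ / ((1.56)³·(0.0121)³) = 8.42
Q = 8.42 < Keq = 19.4: net forward reaction.
T is a reactant, so it decreases.

decrease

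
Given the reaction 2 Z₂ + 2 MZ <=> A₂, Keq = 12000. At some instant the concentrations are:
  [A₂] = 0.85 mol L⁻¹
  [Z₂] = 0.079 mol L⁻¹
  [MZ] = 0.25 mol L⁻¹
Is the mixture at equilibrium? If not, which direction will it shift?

no; Q < K, reaction proceeds forward

Q = [A₂] / ([Z₂]²·[MZ]²) = (0.85) / ((0.079)²·(0.25)²) = 2200
Q = 2200 < Keq = 12000: net forward reaction.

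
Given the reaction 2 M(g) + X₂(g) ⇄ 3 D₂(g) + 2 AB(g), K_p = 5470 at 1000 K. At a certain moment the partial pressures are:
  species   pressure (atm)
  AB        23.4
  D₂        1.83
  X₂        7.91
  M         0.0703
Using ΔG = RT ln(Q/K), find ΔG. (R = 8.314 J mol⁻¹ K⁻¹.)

ΔG = 22.9 kJ/mol

Q_p = P(D₂)³·P(AB)² / (P(M)²·P(X₂)) = (1.83)³·(23.4)² / ((0.0703)²·(7.91)) = 85800
ΔG = RT ln(Q_p/K_p) = (8.314 J mol⁻¹ K⁻¹)(1000 K) × ln(85800/5470)
   = (8.314 kJ/mol)(2.753) = 22.9 kJ/mol
ΔG > 0, so the forward reaction is non-spontaneous (proceeds in reverse).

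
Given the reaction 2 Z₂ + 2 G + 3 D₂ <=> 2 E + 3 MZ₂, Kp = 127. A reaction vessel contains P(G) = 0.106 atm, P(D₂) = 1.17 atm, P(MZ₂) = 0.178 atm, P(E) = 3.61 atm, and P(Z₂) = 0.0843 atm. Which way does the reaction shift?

in the reverse direction

Qp = P(E)²·P(MZ₂)³ / (P(Z₂)²·P(G)²·P(D₂)³) = (3.61)²·(0.178)³ / ((0.0843)²·(0.106)²·(1.17)³) = 575
Qp = 575 > Kp = 127, so the reverse reaction proceeds.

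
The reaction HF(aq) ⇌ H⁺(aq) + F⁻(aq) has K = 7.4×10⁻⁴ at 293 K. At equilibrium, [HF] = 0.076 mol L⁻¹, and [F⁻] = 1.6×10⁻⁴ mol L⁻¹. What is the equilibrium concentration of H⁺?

At equilibrium, K = [H⁺]·[F⁻] / [HF] = 7.4×10⁻⁴.
([H⁺])·(1.6×10⁻⁴) / (0.076) = 7.4×10⁻⁴
[H⁺] = 0.351 = 0.35 mol L⁻¹

[H⁺] = 0.35 mol L⁻¹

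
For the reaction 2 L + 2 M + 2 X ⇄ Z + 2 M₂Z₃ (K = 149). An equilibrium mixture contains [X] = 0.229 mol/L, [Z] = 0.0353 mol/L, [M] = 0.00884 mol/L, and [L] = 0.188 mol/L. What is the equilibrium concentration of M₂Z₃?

[M₂Z₃] = 0.0247 mol/L

At equilibrium, K = [Z]·[M₂Z₃]² / ([L]²·[M]²·[X]²) = 149.
(0.0353)·([M₂Z₃])² / ((0.188)²·(0.00884)²·(0.229)²) = 149
[M₂Z₃]² = 6.11×10⁻⁴ ⇒ [M₂Z₃] = 0.0247 mol/L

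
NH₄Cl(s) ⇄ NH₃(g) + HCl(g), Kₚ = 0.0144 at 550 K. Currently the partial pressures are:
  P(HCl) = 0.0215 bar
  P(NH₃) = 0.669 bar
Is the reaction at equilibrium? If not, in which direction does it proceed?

(NH₄Cl is a pure solid — omitted from Qₚ.)
Qₚ = P(NH₃)·P(HCl) = (0.669)·(0.0215) = 0.0144
Qₚ = 0.0144 = Kₚ, so the system is already at equilibrium.

no net change (already at equilibrium)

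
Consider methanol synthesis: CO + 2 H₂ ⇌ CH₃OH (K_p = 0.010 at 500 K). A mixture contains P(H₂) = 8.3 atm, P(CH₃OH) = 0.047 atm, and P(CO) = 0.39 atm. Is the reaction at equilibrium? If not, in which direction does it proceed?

Q_p = P(CH₃OH) / (P(CO)·P(H₂)²) = (0.047) / ((0.39)·(8.3)²) = 0.0017
Q_p = 0.0017 < K_p = 0.010, so the forward reaction proceeds.

in the forward direction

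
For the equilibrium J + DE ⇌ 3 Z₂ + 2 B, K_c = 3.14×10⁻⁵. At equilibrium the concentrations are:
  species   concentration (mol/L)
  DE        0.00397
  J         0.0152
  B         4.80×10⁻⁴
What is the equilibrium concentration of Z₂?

At equilibrium, K_c = [Z₂]³·[B]² / ([J]·[DE]) = 3.14×10⁻⁵.
([Z₂])³·(4.80×10⁻⁴)² / ((0.0152)·(0.00397)) = 3.14×10⁻⁵
[Z₂]³ = 0.00822 ⇒ [Z₂] = 0.202 mol/L

[Z₂] = 0.202 mol/L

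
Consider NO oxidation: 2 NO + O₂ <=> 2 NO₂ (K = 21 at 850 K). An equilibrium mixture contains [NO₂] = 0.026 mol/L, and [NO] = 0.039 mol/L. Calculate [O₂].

At equilibrium, K = [NO₂]² / ([NO]²·[O₂]) = 21.
(0.026)² / ((0.039)²·([O₂])) = 21
[O₂] = 0.0212 = 0.021 mol/L

[O₂] = 0.021 mol/L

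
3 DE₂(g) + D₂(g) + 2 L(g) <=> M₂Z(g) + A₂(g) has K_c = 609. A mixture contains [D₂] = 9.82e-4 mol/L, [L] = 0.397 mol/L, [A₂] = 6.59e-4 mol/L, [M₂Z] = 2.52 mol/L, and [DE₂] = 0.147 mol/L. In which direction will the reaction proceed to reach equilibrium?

to the left

Q_c = [M₂Z]·[A₂] / ([DE₂]³·[D₂]·[L]²) = (2.52)·(6.59e-4) / ((0.147)³·(9.82e-4)·(0.397)²) = 3380
Q_c = 3380 > K_c = 609, so the reverse reaction proceeds.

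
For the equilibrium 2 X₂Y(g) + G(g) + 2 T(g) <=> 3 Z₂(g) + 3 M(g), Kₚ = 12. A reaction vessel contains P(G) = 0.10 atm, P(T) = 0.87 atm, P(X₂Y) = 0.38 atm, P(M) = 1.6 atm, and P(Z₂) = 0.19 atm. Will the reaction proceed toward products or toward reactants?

Qₚ = P(Z₂)³·P(M)³ / (P(X₂Y)²·P(G)·P(T)²) = (0.19)³·(1.6)³ / ((0.38)²·(0.10)·(0.87)²) = 2.6
Qₚ = 2.6 < Kₚ = 12, so the forward reaction proceeds.

toward products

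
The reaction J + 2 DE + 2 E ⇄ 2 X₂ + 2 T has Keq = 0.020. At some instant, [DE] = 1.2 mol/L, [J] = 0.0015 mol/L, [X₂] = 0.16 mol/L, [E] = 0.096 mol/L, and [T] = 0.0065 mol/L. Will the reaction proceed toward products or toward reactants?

to the left

Q = [X₂]²·[T]² / ([J]·[DE]²·[E]²) = (0.16)²·(0.0065)² / ((0.0015)·(1.2)²·(0.096)²) = 0.054
Q = 0.054 > Keq = 0.020, so the reverse reaction proceeds.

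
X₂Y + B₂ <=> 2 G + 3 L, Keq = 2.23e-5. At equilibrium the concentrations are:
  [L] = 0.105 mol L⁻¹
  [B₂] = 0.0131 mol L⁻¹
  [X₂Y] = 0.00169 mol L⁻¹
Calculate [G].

[G] = 6.53e-4 mol L⁻¹

At equilibrium, Keq = [G]²·[L]³ / ([X₂Y]·[B₂]) = 2.23e-5.
([G])²·(0.105)³ / ((0.00169)·(0.0131)) = 2.23e-5
[G]² = 4.26e-7 ⇒ [G] = 6.53e-4 mol L⁻¹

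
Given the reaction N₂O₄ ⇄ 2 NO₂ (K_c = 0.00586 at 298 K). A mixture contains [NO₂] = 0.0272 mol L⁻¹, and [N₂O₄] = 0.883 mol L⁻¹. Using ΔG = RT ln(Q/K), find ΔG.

ΔG = -4.82 kJ/mol

Q_c = [NO₂]² / [N₂O₄] = (0.0272)² / (0.883) = 8.38×10⁻⁴
ΔG = RT ln(Q_c/K_c) = (8.314 J mol⁻¹ K⁻¹)(298 K) × ln(8.38×10⁻⁴/0.00586)
   = (2.478 kJ/mol)(-1.945) = -4.82 kJ/mol
ΔG < 0, so the forward reaction is spontaneous (proceeds forward).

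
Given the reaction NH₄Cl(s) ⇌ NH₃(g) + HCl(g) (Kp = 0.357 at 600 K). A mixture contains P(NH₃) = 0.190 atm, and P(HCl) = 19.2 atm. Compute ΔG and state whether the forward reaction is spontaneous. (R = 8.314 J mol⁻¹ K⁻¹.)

(NH₄Cl is a pure solid — omitted from Qp.)
Qp = P(NH₃)·P(HCl) = (0.190)·(19.2) = 3.65
ΔG = RT ln(Qp/Kp) = (8.314 J mol⁻¹ K⁻¹)(600 K) × ln(3.65/0.357)
   = (4.988 kJ/mol)(2.325) = 11.6 kJ/mol
ΔG > 0, so the forward reaction is non-spontaneous (proceeds in reverse).

ΔG = 11.6 kJ/mol; the forward reaction is non-spontaneous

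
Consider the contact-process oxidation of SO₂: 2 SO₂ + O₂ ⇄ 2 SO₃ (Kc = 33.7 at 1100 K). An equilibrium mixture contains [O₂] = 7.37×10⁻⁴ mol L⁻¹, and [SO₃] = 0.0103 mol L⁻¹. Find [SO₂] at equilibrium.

At equilibrium, Kc = [SO₃]² / ([SO₂]²·[O₂]) = 33.7.
(0.0103)² / (([SO₂])²·(7.37×10⁻⁴)) = 33.7
[SO₂]² = 0.00427 ⇒ [SO₂] = 0.0654 mol L⁻¹

[SO₂] = 0.0654 mol L⁻¹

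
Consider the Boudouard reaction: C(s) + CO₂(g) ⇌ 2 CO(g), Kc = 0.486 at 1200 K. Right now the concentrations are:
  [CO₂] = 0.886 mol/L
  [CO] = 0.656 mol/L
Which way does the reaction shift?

at equilibrium

(C is a pure solid — omitted from Qc.)
Qc = [CO]² / [CO₂] = (0.656)² / (0.886) = 0.486
Qc = 0.486 = Kc, so the system is already at equilibrium.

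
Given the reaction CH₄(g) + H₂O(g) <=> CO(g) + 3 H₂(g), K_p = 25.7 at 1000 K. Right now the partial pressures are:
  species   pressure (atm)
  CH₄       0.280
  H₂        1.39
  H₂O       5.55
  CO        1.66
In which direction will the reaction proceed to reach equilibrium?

Q_p = P(CO)·P(H₂)³ / (P(CH₄)·P(H₂O)) = (1.66)·(1.39)³ / ((0.280)·(5.55)) = 2.87
Q_p = 2.87 < K_p = 25.7, so the forward reaction proceeds.

in the forward direction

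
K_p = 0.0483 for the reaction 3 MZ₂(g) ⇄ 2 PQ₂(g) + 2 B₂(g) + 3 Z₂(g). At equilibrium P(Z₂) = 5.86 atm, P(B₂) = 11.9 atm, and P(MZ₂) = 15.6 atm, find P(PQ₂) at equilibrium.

At equilibrium, K_p = P(PQ₂)²·P(B₂)²·P(Z₂)³ / P(MZ₂)³ = 0.0483.
(P(PQ₂))²·(11.9)²·(5.86)³ / (15.6)³ = 0.0483
P(PQ₂)² = 0.00643 ⇒ P(PQ₂) = 0.0802 atm

P(PQ₂) = 0.0802 atm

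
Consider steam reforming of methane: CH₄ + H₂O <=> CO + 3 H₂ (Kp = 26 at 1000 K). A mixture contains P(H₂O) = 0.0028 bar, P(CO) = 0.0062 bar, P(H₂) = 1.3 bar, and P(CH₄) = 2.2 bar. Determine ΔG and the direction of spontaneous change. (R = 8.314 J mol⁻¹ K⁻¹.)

Qp = P(CO)·P(H₂)³ / (P(CH₄)·P(H₂O)) = (0.0062)·(1.3)³ / ((2.2)·(0.0028)) = 2.21
ΔG = RT ln(Qp/Kp) = (8.314 J mol⁻¹ K⁻¹)(1000 K) × ln(2.21/26)
   = (8.314 kJ/mol)(-2.465) = -20.5 kJ/mol
ΔG < 0, so the forward reaction is spontaneous (proceeds forward).

ΔG = -20.5 kJ/mol; the forward reaction is spontaneous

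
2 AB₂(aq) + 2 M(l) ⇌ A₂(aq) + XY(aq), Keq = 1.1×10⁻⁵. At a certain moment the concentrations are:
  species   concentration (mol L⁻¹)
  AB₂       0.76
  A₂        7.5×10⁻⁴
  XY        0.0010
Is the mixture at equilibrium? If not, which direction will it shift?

no; Q < K, reaction proceeds forward

(M is a pure liquid — omitted from Q.)
Q = [A₂]·[XY] / [AB₂]² = (7.5×10⁻⁴)·(0.0010) / (0.76)² = 1.3×10⁻⁶
Q = 1.3×10⁻⁶ < Keq = 1.1×10⁻⁵: net forward reaction.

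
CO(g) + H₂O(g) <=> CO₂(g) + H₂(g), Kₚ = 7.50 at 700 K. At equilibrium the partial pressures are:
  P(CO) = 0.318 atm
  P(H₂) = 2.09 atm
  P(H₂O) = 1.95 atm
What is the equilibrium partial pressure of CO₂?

P(CO₂) = 2.23 atm

At equilibrium, Kₚ = P(CO₂)·P(H₂) / (P(CO)·P(H₂O)) = 7.50.
(P(CO₂))·(2.09) / ((0.318)·(1.95)) = 7.50
P(CO₂) = 2.23 atm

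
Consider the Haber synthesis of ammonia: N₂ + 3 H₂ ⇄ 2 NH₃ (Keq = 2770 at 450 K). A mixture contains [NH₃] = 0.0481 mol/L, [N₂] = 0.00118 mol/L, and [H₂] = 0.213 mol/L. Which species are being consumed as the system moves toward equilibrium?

Q = [NH₃]² / ([N₂]·[H₂]³) = (0.0481)² / ((0.00118)·(0.213)³) = 203
Q = 203 < Keq = 2770: net forward reaction.

N₂, H₂ (reactants)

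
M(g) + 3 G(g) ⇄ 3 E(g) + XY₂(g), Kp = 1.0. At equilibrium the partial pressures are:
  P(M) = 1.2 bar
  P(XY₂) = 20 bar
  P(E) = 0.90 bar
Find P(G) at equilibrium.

At equilibrium, Kp = P(E)³·P(XY₂) / (P(M)·P(G)³) = 1.0.
(0.90)³·(20) / ((1.2)·(P(G))³) = 1.0
P(G)³ = 12.1 ⇒ P(G) = 2.3 bar

P(G) = 2.3 bar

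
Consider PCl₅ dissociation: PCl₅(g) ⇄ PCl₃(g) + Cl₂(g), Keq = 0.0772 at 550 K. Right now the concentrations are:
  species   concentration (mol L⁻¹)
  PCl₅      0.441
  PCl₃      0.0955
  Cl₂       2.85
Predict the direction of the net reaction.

toward reactants

Q = [PCl₃]·[Cl₂] / [PCl₅] = (0.0955)·(2.85) / (0.441) = 0.617
Q = 0.617 > Keq = 0.0772, so the reverse reaction proceeds.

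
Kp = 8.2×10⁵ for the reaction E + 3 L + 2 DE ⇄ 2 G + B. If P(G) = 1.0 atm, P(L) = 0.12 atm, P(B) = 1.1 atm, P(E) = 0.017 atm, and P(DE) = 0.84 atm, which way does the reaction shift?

to the right

Qp = P(G)²·P(B) / (P(E)·P(L)³·P(DE)²) = (1.0)²·(1.1) / ((0.017)·(0.12)³·(0.84)²) = 53000
Qp = 53000 < Kp = 8.2×10⁵, so the forward reaction proceeds.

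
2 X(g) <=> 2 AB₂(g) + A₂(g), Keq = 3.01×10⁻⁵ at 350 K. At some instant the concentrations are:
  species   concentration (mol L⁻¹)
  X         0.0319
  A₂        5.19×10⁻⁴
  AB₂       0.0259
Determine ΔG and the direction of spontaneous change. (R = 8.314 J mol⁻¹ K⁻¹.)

Q = [AB₂]²·[A₂] / [X]² = (0.0259)²·(5.19×10⁻⁴) / (0.0319)² = 3.42×10⁻⁴
ΔG = RT ln(Q/Keq) = (8.314 J mol⁻¹ K⁻¹)(350 K) × ln(3.42×10⁻⁴/3.01×10⁻⁵)
   = (2.910 kJ/mol)(2.430) = 7.07 kJ/mol
ΔG > 0, so the forward reaction is non-spontaneous (proceeds in reverse).

ΔG = 7.07 kJ/mol; the forward reaction is non-spontaneous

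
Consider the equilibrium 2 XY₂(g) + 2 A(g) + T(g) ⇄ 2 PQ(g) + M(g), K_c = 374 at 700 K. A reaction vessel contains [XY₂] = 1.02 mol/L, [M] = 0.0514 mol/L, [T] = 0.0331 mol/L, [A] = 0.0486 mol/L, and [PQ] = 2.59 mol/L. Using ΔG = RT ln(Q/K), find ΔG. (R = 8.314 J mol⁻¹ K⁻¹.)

Q_c = [PQ]²·[M] / ([XY₂]²·[A]²·[T]) = (2.59)²·(0.0514) / ((1.02)²·(0.0486)²·(0.0331)) = 4240
ΔG = RT ln(Q_c/K_c) = (8.314 J mol⁻¹ K⁻¹)(700 K) × ln(4240/374)
   = (5.820 kJ/mol)(2.428) = 14.1 kJ/mol
ΔG > 0, so the forward reaction is non-spontaneous (proceeds in reverse).

ΔG = 14.1 kJ/mol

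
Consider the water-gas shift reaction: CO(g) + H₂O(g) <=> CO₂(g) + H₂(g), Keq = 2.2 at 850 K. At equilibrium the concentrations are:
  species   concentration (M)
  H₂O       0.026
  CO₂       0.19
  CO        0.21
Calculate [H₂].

At equilibrium, Keq = [CO₂]·[H₂] / ([CO]·[H₂O]) = 2.2.
(0.19)·([H₂]) / ((0.21)·(0.026)) = 2.2
[H₂] = 0.0632 = 0.063 M

[H₂] = 0.063 M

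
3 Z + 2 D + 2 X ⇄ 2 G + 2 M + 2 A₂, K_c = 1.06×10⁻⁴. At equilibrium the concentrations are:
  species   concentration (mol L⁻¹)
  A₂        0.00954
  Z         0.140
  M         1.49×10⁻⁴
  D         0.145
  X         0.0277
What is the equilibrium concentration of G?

At equilibrium, K_c = [G]²·[M]²·[A₂]² / ([Z]³·[D]²·[X]²) = 1.06×10⁻⁴.
([G])²·(1.49×10⁻⁴)²·(0.00954)² / ((0.140)³·(0.145)²·(0.0277)²) = 1.06×10⁻⁴
[G]² = 2.32 ⇒ [G] = 1.52 mol L⁻¹

[G] = 1.52 mol L⁻¹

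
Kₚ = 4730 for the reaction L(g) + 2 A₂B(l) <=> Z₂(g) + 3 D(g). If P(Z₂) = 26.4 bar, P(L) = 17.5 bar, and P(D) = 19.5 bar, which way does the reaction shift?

(A₂B is a pure liquid — omitted from Qₚ.)
Qₚ = P(Z₂)·P(D)³ / P(L) = (26.4)·(19.5)³ / (17.5) = 11200
Qₚ = 11200 > Kₚ = 4730, so the reverse reaction proceeds.

reverse (toward reactants)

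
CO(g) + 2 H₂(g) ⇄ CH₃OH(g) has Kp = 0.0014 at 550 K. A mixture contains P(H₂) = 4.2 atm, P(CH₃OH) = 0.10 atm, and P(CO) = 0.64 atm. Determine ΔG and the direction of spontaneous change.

Qp = P(CH₃OH) / (P(CO)·P(H₂)²) = (0.10) / ((0.64)·(4.2)²) = 0.00886
ΔG = RT ln(Qp/Kp) = (8.314 J mol⁻¹ K⁻¹)(550 K) × ln(0.00886/0.0014)
   = (4.573 kJ/mol)(1.845) = 8.44 kJ/mol
ΔG > 0, so the forward reaction is non-spontaneous (proceeds in reverse).

ΔG = 8.44 kJ/mol; the forward reaction is non-spontaneous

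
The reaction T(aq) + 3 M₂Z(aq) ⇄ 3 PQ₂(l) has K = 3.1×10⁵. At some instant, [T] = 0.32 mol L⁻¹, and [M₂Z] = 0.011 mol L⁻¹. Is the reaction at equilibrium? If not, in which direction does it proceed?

(PQ₂ is a pure liquid — omitted from Q.)
Q = 1 / ([T]·[M₂Z]³) = 1 / ((0.32)·(0.011)³) = 2.3×10⁶
Q = 2.3×10⁶ > K = 3.1×10⁵, so the reverse reaction proceeds.

toward reactants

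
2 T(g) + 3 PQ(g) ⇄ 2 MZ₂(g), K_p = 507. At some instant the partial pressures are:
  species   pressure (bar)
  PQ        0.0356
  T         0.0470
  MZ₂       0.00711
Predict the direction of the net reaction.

Q_p = P(MZ₂)² / (P(T)²·P(PQ)³) = (0.00711)² / ((0.0470)²·(0.0356)³) = 507
Q_p = 507 = K_p, so the system is already at equilibrium.

neither direction; the system is at equilibrium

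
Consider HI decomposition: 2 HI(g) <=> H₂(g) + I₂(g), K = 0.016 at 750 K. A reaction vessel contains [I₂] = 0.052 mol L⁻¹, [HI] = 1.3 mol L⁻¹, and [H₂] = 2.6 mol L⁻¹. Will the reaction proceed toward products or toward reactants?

toward reactants

Q = [H₂]·[I₂] / [HI]² = (2.6)·(0.052) / (1.3)² = 0.080
Q = 0.080 > K = 0.016, so the reverse reaction proceeds.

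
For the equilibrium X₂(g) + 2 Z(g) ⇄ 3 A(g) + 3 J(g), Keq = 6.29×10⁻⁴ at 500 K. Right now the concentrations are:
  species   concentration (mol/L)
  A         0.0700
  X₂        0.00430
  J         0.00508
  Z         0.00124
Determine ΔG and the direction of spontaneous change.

Q = [A]³·[J]³ / ([X₂]·[Z]²) = (0.0700)³·(0.00508)³ / ((0.00430)·(0.00124)²) = 0.00680
ΔG = RT ln(Q/Keq) = (8.314 J mol⁻¹ K⁻¹)(500 K) × ln(0.00680/6.29×10⁻⁴)
   = (4.157 kJ/mol)(2.381) = 9.90 kJ/mol
ΔG > 0, so the forward reaction is non-spontaneous (proceeds in reverse).

ΔG = 9.90 kJ/mol; the forward reaction is non-spontaneous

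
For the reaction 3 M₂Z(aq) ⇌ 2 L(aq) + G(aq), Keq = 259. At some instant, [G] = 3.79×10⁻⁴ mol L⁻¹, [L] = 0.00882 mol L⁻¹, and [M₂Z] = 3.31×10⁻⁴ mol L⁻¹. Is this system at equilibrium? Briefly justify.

Q = [L]²·[G] / [M₂Z]³ = (0.00882)²·(3.79×10⁻⁴) / (3.31×10⁻⁴)³ = 813
Q = 813 > Keq = 259: net reverse reaction.

no; Q > K, reaction proceeds in reverse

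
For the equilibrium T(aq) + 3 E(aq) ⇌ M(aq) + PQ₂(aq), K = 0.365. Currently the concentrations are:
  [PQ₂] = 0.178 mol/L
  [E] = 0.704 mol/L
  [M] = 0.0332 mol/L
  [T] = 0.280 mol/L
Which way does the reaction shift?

Q = [M]·[PQ₂] / ([T]·[E]³) = (0.0332)·(0.178) / ((0.280)·(0.704)³) = 0.0605
Q = 0.0605 < K = 0.365, so the forward reaction proceeds.

toward products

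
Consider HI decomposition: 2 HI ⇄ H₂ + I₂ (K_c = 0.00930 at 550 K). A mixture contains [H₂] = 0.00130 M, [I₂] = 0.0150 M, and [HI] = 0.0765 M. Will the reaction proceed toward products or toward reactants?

Q_c = [H₂]·[I₂] / [HI]² = (0.00130)·(0.0150) / (0.0765)² = 0.00333
Q_c = 0.00333 < K_c = 0.00930, so the forward reaction proceeds.

in the forward direction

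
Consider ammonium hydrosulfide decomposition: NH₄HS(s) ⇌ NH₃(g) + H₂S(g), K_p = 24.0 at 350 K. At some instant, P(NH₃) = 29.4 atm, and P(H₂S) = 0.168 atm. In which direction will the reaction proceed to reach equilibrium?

in the forward direction

(NH₄HS is a pure solid — omitted from Q_p.)
Q_p = P(NH₃)·P(H₂S) = (29.4)·(0.168) = 4.94
Q_p = 4.94 < K_p = 24.0, so the forward reaction proceeds.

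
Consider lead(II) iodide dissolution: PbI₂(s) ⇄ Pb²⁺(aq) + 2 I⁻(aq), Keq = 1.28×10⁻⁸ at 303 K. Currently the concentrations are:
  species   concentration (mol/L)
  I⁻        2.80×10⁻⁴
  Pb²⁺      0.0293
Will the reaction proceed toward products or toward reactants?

in the forward direction

(PbI₂ is a pure solid — omitted from Q.)
Q = [Pb²⁺]·[I⁻]² = (0.0293)·(2.80×10⁻⁴)² = 2.30×10⁻⁹
Q = 2.30×10⁻⁹ < Keq = 1.28×10⁻⁸, so the forward reaction proceeds.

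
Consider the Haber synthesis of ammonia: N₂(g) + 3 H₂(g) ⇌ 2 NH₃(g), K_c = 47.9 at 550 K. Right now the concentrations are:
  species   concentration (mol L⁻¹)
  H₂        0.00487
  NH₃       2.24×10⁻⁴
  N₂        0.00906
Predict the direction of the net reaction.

no net change (already at equilibrium)

Q_c = [NH₃]² / ([N₂]·[H₂]³) = (2.24×10⁻⁴)² / ((0.00906)·(0.00487)³) = 47.9
Q_c = 47.9 = K_c, so the system is already at equilibrium.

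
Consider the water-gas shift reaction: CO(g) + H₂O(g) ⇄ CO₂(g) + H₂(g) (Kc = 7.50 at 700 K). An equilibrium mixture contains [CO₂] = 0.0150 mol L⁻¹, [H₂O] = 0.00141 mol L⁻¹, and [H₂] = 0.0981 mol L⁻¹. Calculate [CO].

At equilibrium, Kc = [CO₂]·[H₂] / ([CO]·[H₂O]) = 7.50.
(0.0150)·(0.0981) / (([CO])·(0.00141)) = 7.50
[CO] = 0.139 mol L⁻¹

[CO] = 0.139 mol L⁻¹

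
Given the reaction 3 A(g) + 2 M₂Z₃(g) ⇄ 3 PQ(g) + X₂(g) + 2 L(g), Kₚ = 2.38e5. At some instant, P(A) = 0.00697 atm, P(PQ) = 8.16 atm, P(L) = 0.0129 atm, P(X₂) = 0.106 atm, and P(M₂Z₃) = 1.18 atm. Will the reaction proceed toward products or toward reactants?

in the forward direction

Qₚ = P(PQ)³·P(X₂)·P(L)² / (P(A)³·P(M₂Z₃)²) = (8.16)³·(0.106)·(0.0129)² / ((0.00697)³·(1.18)²) = 20300
Qₚ = 20300 < Kₚ = 2.38e5, so the forward reaction proceeds.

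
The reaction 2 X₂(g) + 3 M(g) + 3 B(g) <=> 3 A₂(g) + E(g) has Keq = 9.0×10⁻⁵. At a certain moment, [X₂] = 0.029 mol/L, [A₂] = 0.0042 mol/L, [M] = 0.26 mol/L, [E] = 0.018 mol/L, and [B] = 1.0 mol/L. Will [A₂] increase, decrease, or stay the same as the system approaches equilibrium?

stay the same

Q = [A₂]³·[E] / ([X₂]²·[M]³·[B]³) = (0.0042)³·(0.018) / ((0.029)²·(0.26)³·(1.0)³) = 9.0×10⁻⁵
Q = 9.0×10⁻⁵ = Keq; the system is at equilibrium.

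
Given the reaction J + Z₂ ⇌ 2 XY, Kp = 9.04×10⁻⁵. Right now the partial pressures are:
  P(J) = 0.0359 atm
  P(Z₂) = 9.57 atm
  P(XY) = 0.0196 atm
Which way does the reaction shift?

Qp = P(XY)² / (P(J)·P(Z₂)) = (0.0196)² / ((0.0359)·(9.57)) = 0.00112
Qp = 0.00112 > Kp = 9.04×10⁻⁵, so the reverse reaction proceeds.

toward reactants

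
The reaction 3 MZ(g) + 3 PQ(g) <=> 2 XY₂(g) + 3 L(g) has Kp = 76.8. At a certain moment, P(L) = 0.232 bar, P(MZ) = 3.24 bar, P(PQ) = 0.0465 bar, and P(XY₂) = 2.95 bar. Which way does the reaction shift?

forward (toward products)

Qp = P(XY₂)²·P(L)³ / (P(MZ)³·P(PQ)³) = (2.95)²·(0.232)³ / ((3.24)³·(0.0465)³) = 31.8
Qp = 31.8 < Kp = 76.8, so the forward reaction proceeds.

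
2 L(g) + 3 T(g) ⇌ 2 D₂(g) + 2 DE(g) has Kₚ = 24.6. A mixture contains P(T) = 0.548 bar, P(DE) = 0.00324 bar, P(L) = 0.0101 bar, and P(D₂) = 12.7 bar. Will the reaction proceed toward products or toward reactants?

Qₚ = P(D₂)²·P(DE)² / (P(L)²·P(T)³) = (12.7)²·(0.00324)² / ((0.0101)²·(0.548)³) = 101
Qₚ = 101 > Kₚ = 24.6, so the reverse reaction proceeds.

in the reverse direction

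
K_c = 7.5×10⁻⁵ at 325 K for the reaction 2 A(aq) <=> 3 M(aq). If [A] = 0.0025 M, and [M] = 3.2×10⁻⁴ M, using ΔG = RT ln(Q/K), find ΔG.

ΔG = -7.19 kJ/mol

Q_c = [M]³ / [A]² = (3.2×10⁻⁴)³ / (0.0025)² = 5.24×10⁻⁶
ΔG = RT ln(Q_c/K_c) = (8.314 J mol⁻¹ K⁻¹)(325 K) × ln(5.24×10⁻⁶/7.5×10⁻⁵)
   = (2.702 kJ/mol)(-2.661) = -7.19 kJ/mol
ΔG < 0, so the forward reaction is spontaneous (proceeds forward).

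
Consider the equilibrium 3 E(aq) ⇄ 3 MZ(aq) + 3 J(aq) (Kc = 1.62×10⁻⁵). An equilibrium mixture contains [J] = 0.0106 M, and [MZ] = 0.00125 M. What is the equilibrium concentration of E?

At equilibrium, Kc = [MZ]³·[J]³ / [E]³ = 1.62×10⁻⁵.
(0.00125)³·(0.0106)³ / ([E])³ = 1.62×10⁻⁵
[E]³ = 1.44×10⁻¹⁰ ⇒ [E] = 5.24×10⁻⁴ M

[E] = 5.24×10⁻⁴ M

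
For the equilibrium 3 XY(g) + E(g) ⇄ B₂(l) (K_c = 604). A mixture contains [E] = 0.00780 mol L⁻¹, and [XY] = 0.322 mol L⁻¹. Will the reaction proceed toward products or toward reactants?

(B₂ is a pure liquid — omitted from Q_c.)
Q_c = 1 / ([XY]³·[E]) = 1 / ((0.322)³·(0.00780)) = 3840
Q_c = 3840 > K_c = 604, so the reverse reaction proceeds.

in the reverse direction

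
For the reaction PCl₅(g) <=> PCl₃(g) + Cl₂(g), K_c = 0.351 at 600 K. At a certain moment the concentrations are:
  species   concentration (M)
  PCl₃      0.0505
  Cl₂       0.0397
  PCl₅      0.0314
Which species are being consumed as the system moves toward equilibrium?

PCl₅ (reactants)

Q_c = [PCl₃]·[Cl₂] / [PCl₅] = (0.0505)·(0.0397) / (0.0314) = 0.0638
Q_c = 0.0638 < K_c = 0.351: net forward reaction.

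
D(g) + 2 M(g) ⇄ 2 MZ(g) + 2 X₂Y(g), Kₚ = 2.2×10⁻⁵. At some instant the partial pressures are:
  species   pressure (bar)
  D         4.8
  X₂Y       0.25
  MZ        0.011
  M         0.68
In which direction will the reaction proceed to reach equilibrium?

toward products

Qₚ = P(MZ)²·P(X₂Y)² / (P(D)·P(M)²) = (0.011)²·(0.25)² / ((4.8)·(0.68)²) = 3.4×10⁻⁶
Qₚ = 3.4×10⁻⁶ < Kₚ = 2.2×10⁻⁵, so the forward reaction proceeds.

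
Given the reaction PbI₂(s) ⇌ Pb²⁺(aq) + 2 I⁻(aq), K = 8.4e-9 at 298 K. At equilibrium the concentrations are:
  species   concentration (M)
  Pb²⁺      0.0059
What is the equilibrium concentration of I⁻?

[I⁻] = 0.0012 M

(PbI₂ is a pure solid — omitted from K.)
At equilibrium, K = [Pb²⁺]·[I⁻]² = 8.4e-9.
(0.0059)·([I⁻])² = 8.4e-9
[I⁻]² = 1.42e-6 ⇒ [I⁻] = 0.0012 M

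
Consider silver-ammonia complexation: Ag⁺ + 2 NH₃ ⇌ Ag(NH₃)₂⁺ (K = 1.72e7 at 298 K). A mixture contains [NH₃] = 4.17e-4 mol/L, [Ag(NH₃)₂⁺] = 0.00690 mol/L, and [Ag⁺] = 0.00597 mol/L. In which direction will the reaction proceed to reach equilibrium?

Q = [Ag(NH₃)₂⁺] / ([Ag⁺]·[NH₃]²) = (0.00690) / ((0.00597)·(4.17e-4)²) = 6.65e6
Q = 6.65e6 < K = 1.72e7, so the forward reaction proceeds.

in the forward direction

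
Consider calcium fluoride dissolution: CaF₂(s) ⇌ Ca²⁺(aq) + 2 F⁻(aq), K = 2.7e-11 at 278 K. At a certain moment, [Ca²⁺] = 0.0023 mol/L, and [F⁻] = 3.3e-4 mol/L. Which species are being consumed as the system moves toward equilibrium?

(CaF₂ is a pure solid — omitted from Q.)
Q = [Ca²⁺]·[F⁻]² = (0.0023)·(3.3e-4)² = 2.5e-10
Q = 2.5e-10 > K = 2.7e-11: net reverse reaction.

Ca²⁺, F⁻ (products)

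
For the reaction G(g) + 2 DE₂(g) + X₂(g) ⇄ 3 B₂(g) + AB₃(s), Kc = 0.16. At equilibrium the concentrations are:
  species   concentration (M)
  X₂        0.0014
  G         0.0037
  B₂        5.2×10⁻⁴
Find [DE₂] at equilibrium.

(AB₃ is a pure solid — omitted from Kc.)
At equilibrium, Kc = [B₂]³ / ([G]·[DE₂]²·[X₂]) = 0.16.
(5.2×10⁻⁴)³ / ((0.0037)·([DE₂])²·(0.0014)) = 0.16
[DE₂]² = 1.70×10⁻⁴ ⇒ [DE₂] = 0.013 M

[DE₂] = 0.013 M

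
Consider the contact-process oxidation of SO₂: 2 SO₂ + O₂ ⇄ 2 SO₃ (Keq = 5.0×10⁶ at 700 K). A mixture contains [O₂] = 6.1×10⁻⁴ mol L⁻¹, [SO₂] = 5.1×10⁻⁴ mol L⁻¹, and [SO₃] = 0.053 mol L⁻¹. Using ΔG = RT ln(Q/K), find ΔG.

Q = [SO₃]² / ([SO₂]²·[O₂]) = (0.053)² / ((5.1×10⁻⁴)²·(6.1×10⁻⁴)) = 1.77×10⁷
ΔG = RT ln(Q/Keq) = (8.314 J mol⁻¹ K⁻¹)(700 K) × ln(1.77×10⁷/5.0×10⁶)
   = (5.820 kJ/mol)(1.264) = 7.36 kJ/mol
ΔG > 0, so the forward reaction is non-spontaneous (proceeds in reverse).

ΔG = 7.36 kJ/mol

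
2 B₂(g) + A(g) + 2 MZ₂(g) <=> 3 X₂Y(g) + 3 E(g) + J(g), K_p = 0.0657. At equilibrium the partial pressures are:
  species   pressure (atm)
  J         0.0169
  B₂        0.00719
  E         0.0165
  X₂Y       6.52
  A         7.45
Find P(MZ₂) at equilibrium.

At equilibrium, K_p = P(X₂Y)³·P(E)³·P(J) / (P(B₂)²·P(A)·P(MZ₂)²) = 0.0657.
(6.52)³·(0.0165)³·(0.0169) / ((0.00719)²·(7.45)·(P(MZ₂))²) = 0.0657
P(MZ₂)² = 0.832 ⇒ P(MZ₂) = 0.912 atm

P(MZ₂) = 0.912 atm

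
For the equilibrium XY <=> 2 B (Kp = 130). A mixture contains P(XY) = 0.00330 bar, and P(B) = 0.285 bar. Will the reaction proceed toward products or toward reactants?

forward (toward products)

Qp = P(B)² / P(XY) = (0.285)² / (0.00330) = 24.6
Qp = 24.6 < Kp = 130, so the forward reaction proceeds.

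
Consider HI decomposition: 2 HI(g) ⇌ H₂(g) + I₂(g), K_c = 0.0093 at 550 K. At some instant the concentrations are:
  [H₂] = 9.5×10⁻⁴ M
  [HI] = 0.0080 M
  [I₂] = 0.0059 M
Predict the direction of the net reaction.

reverse (toward reactants)

Q_c = [H₂]·[I₂] / [HI]² = (9.5×10⁻⁴)·(0.0059) / (0.0080)² = 0.088
Q_c = 0.088 > K_c = 0.0093, so the reverse reaction proceeds.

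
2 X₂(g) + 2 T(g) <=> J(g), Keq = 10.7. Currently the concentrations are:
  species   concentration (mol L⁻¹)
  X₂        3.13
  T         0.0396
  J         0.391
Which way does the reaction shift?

toward reactants

Q = [J] / ([X₂]²·[T]²) = (0.391) / ((3.13)²·(0.0396)²) = 25.5
Q = 25.5 > Keq = 10.7, so the reverse reaction proceeds.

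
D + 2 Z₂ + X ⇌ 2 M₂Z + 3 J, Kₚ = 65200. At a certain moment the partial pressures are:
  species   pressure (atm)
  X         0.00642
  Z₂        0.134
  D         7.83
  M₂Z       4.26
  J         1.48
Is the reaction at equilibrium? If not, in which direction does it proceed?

Qₚ = P(M₂Z)²·P(J)³ / (P(D)·P(Z₂)²·P(X)) = (4.26)²·(1.48)³ / ((7.83)·(0.134)²·(0.00642)) = 65200
Qₚ = 65200 = Kₚ, so the system is already at equilibrium.

neither direction; the system is at equilibrium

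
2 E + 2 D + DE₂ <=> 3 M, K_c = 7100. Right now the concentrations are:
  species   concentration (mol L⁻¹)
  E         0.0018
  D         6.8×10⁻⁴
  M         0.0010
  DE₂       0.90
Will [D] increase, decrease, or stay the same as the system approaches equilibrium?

Q_c = [M]³ / ([E]²·[D]²·[DE₂]) = (0.0010)³ / ((0.0018)²·(6.8×10⁻⁴)²·(0.90)) = 740
Q_c = 740 < K_c = 7100: net forward reaction.
D is a reactant, so it decreases.

decrease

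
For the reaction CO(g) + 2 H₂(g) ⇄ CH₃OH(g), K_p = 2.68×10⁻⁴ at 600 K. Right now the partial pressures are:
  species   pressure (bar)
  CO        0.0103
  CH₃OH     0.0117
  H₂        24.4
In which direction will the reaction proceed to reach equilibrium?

Q_p = P(CH₃OH) / (P(CO)·P(H₂)²) = (0.0117) / ((0.0103)·(24.4)²) = 0.00191
Q_p = 0.00191 > K_p = 2.68×10⁻⁴, so the reverse reaction proceeds.

reverse (toward reactants)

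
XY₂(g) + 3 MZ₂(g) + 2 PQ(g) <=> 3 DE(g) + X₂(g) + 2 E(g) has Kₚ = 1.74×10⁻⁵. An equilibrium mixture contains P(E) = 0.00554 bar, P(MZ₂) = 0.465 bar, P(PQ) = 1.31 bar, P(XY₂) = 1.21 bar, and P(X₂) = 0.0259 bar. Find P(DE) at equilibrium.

At equilibrium, Kₚ = P(DE)³·P(X₂)·P(E)² / (P(XY₂)·P(MZ₂)³·P(PQ)²) = 1.74×10⁻⁵.
(P(DE))³·(0.0259)·(0.00554)² / ((1.21)·(0.465)³·(1.31)²) = 1.74×10⁻⁵
P(DE)³ = 4.57 ⇒ P(DE) = 1.66 bar

P(DE) = 1.66 bar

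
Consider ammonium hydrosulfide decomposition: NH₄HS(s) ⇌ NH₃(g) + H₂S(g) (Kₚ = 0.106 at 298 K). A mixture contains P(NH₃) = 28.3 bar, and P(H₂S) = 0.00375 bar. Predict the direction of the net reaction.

(NH₄HS is a pure solid — omitted from Qₚ.)
Qₚ = P(NH₃)·P(H₂S) = (28.3)·(0.00375) = 0.106
Qₚ = 0.106 = Kₚ, so the system is already at equilibrium.

neither direction; the system is at equilibrium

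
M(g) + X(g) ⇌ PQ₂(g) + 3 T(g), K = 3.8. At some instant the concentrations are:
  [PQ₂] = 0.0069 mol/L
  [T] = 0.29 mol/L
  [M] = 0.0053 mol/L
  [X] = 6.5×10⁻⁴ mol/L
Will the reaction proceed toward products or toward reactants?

to the left

Q = [PQ₂]·[T]³ / ([M]·[X]) = (0.0069)·(0.29)³ / ((0.0053)·(6.5×10⁻⁴)) = 49
Q = 49 > K = 3.8, so the reverse reaction proceeds.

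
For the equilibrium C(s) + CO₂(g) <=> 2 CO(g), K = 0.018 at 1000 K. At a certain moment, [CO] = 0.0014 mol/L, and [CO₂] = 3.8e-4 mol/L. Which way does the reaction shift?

in the forward direction

(C is a pure solid — omitted from Q.)
Q = [CO]² / [CO₂] = (0.0014)² / (3.8e-4) = 0.0052
Q = 0.0052 < K = 0.018, so the forward reaction proceeds.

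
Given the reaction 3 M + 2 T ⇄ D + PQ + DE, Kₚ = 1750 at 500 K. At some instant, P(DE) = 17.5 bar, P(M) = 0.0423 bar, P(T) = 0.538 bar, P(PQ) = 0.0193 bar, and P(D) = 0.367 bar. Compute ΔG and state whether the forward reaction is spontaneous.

Qₚ = P(D)·P(PQ)·P(DE) / (P(M)³·P(T)²) = (0.367)·(0.0193)·(17.5) / ((0.0423)³·(0.538)²) = 5660
ΔG = RT ln(Qₚ/Kₚ) = (8.314 J mol⁻¹ K⁻¹)(500 K) × ln(5660/1750)
   = (4.157 kJ/mol)(1.174) = 4.88 kJ/mol
ΔG > 0, so the forward reaction is non-spontaneous (proceeds in reverse).

ΔG = 4.88 kJ/mol; the forward reaction is non-spontaneous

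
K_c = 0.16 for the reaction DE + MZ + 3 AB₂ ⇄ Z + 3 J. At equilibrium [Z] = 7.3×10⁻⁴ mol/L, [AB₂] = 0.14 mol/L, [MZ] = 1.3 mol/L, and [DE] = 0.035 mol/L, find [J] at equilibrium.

[J] = 0.30 mol/L

At equilibrium, K_c = [Z]·[J]³ / ([DE]·[MZ]·[AB₂]³) = 0.16.
(7.3×10⁻⁴)·([J])³ / ((0.035)·(1.3)·(0.14)³) = 0.16
[J]³ = 0.0274 ⇒ [J] = 0.30 mol/L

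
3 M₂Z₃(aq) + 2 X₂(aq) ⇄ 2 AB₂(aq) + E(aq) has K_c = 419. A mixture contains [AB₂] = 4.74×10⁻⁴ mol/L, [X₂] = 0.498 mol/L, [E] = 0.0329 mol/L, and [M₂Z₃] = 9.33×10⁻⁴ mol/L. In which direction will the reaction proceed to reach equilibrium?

to the right

Q_c = [AB₂]²·[E] / ([M₂Z₃]³·[X₂]²) = (4.74×10⁻⁴)²·(0.0329) / ((9.33×10⁻⁴)³·(0.498)²) = 36.7
Q_c = 36.7 < K_c = 419, so the forward reaction proceeds.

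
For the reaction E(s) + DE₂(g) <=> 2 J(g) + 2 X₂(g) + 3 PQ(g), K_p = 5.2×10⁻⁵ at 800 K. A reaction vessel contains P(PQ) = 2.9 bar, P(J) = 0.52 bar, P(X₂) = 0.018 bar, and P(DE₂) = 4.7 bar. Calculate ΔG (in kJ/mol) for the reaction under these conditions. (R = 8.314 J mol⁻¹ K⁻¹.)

ΔG = 14.4 kJ/mol

(E is a pure solid — omitted from Q_p.)
Q_p = P(J)²·P(X₂)²·P(PQ)³ / P(DE₂) = (0.52)²·(0.018)²·(2.9)³ / (4.7) = 4.55×10⁻⁴
ΔG = RT ln(Q_p/K_p) = (8.314 J mol⁻¹ K⁻¹)(800 K) × ln(4.55×10⁻⁴/5.2×10⁻⁵)
   = (6.651 kJ/mol)(2.169) = 14.4 kJ/mol
ΔG > 0, so the forward reaction is non-spontaneous (proceeds in reverse).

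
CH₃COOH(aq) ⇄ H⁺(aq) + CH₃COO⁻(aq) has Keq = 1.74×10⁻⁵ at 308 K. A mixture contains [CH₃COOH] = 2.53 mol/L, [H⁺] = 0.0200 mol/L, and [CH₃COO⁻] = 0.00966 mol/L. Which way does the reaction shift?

Q = [H⁺]·[CH₃COO⁻] / [CH₃COOH] = (0.0200)·(0.00966) / (2.53) = 7.64×10⁻⁵
Q = 7.64×10⁻⁵ > Keq = 1.74×10⁻⁵, so the reverse reaction proceeds.

in the reverse direction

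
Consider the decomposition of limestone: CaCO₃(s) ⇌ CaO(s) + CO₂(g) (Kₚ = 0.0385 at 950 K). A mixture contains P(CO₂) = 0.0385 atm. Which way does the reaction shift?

neither direction; the system is at equilibrium

(CaCO₃, CaO are pure solids — omitted from Qₚ.)
Qₚ = P(CO₂) = 0.0385
Qₚ = 0.0385 = Kₚ, so the system is already at equilibrium.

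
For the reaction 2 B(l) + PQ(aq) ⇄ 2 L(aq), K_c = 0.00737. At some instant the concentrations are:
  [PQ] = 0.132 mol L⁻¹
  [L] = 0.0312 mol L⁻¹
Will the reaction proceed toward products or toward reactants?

neither direction; the system is at equilibrium

(B is a pure liquid — omitted from Q_c.)
Q_c = [L]² / [PQ] = (0.0312)² / (0.132) = 0.00737
Q_c = 0.00737 = K_c, so the system is already at equilibrium.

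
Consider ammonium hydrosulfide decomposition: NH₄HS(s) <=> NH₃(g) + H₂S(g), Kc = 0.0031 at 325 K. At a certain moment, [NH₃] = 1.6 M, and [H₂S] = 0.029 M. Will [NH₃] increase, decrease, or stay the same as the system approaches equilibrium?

decrease

(NH₄HS is a pure solid — omitted from Qc.)
Qc = [NH₃]·[H₂S] = (1.6)·(0.029) = 0.046
Qc = 0.046 > Kc = 0.0031: net reverse reaction.
NH₃ is a product, so it decreases.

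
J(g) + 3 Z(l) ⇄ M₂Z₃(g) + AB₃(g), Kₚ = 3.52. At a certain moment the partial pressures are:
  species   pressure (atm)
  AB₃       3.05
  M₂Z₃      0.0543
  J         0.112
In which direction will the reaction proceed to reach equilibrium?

toward products

(Z is a pure liquid — omitted from Qₚ.)
Qₚ = P(M₂Z₃)·P(AB₃) / P(J) = (0.0543)·(3.05) / (0.112) = 1.48
Qₚ = 1.48 < Kₚ = 3.52, so the forward reaction proceeds.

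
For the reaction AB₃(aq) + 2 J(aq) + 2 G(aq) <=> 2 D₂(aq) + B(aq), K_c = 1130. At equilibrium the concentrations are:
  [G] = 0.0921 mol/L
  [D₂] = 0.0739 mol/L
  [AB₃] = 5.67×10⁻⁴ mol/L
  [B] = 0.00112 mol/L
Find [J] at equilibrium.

[J] = 0.0335 mol/L

At equilibrium, K_c = [D₂]²·[B] / ([AB₃]·[J]²·[G]²) = 1130.
(0.0739)²·(0.00112) / ((5.67×10⁻⁴)·([J])²·(0.0921)²) = 1130
[J]² = 0.00113 ⇒ [J] = 0.0335 mol/L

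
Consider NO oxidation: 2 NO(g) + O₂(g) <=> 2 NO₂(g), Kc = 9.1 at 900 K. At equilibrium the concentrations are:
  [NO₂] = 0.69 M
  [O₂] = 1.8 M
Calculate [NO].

[NO] = 0.17 M

At equilibrium, Kc = [NO₂]² / ([NO]²·[O₂]) = 9.1.
(0.69)² / (([NO])²·(1.8)) = 9.1
[NO]² = 0.0291 ⇒ [NO] = 0.17 M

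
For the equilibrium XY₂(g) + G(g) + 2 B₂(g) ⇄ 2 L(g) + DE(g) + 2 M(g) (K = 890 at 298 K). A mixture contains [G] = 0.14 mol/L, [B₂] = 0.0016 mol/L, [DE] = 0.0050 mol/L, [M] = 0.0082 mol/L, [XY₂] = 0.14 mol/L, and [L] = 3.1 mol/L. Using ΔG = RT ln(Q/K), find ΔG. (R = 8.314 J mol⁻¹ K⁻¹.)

Q = [L]²·[DE]·[M]² / ([XY₂]·[G]·[B₂]²) = (3.1)²·(0.0050)·(0.0082)² / ((0.14)·(0.14)·(0.0016)²) = 64.4
ΔG = RT ln(Q/K) = (8.314 J mol⁻¹ K⁻¹)(298 K) × ln(64.4/890)
   = (2.478 kJ/mol)(-2.626) = -6.51 kJ/mol
ΔG < 0, so the forward reaction is spontaneous (proceeds forward).

ΔG = -6.51 kJ/mol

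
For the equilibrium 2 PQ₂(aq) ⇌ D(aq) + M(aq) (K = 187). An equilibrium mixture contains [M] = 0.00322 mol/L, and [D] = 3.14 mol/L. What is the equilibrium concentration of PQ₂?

[PQ₂] = 0.00735 mol/L

At equilibrium, K = [D]·[M] / [PQ₂]² = 187.
(3.14)·(0.00322) / ([PQ₂])² = 187
[PQ₂]² = 5.41×10⁻⁵ ⇒ [PQ₂] = 0.00735 mol/L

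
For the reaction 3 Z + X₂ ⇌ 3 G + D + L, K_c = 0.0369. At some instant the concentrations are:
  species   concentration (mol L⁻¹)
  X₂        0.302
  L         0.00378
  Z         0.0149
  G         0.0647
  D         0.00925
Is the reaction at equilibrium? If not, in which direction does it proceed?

Q_c = [G]³·[D]·[L] / ([Z]³·[X₂]) = (0.0647)³·(0.00925)·(0.00378) / ((0.0149)³·(0.302)) = 0.00948
Q_c = 0.00948 < K_c = 0.0369, so the forward reaction proceeds.

toward products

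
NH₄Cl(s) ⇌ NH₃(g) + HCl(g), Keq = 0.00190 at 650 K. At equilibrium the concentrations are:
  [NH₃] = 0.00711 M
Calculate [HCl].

[HCl] = 0.267 M

(NH₄Cl is a pure solid — omitted from Keq.)
At equilibrium, Keq = [NH₃]·[HCl] = 0.00190.
(0.00711)·([HCl]) = 0.00190
[HCl] = 0.267 M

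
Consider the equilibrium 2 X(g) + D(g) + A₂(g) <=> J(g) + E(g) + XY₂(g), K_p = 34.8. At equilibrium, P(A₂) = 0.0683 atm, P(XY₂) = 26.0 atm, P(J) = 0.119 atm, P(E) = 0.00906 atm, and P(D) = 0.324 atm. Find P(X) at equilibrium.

P(X) = 0.191 atm

At equilibrium, K_p = P(J)·P(E)·P(XY₂) / (P(X)²·P(D)·P(A₂)) = 34.8.
(0.119)·(0.00906)·(26.0) / ((P(X))²·(0.324)·(0.0683)) = 34.8
P(X)² = 0.0364 ⇒ P(X) = 0.191 atm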